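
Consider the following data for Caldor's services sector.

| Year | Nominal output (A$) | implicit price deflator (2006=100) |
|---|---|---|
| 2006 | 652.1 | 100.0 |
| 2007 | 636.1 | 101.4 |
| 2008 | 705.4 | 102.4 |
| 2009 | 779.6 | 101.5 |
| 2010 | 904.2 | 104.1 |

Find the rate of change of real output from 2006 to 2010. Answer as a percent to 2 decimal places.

Real output 2006 = 652.1/1.000 = 652.10.
Real output 2010 = 904.2/1.041 = 868.59.
Change = 868.59/652.10 − 1 = 0.3320.

33.20%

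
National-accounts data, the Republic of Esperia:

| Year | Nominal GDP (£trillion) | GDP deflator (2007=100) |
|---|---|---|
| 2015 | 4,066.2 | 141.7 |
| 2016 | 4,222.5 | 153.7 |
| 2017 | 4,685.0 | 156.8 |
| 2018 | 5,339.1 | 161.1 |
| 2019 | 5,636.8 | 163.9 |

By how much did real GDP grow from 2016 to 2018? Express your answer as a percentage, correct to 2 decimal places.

Real GDP 2016 = 4222.5/1.537 = 2747.23.
Real GDP 2018 = 5339.1/1.611 = 3314.15.
Change = 3314.15/2747.23 − 1 = 0.2064.

20.64%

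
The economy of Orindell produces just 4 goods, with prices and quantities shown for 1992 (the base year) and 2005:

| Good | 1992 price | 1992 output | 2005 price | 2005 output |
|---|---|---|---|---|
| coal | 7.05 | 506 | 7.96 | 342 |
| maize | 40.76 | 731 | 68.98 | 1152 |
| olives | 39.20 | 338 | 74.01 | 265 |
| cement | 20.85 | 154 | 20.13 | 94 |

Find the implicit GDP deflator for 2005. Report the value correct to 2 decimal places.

Nominal GDP 2005 = 7.96·342 + 68.98·1152 + 74.01·265 + 20.13·94 = 103692.15.
Real GDP 2005 (at 1992 prices) = 7.05·342 + 40.76·1152 + 39.20·265 + 20.85·94 = 61714.52.
Deflator = Nominal/Real × 100 = 103692.15/61714.52 × 100 = 168.019.

168.02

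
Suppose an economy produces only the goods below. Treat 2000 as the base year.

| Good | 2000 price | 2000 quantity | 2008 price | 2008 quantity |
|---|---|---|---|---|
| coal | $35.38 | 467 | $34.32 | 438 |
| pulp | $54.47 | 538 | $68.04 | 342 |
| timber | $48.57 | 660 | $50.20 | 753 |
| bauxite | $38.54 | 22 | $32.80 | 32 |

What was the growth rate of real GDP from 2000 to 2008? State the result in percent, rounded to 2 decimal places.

-8.64%

Real GDP 2000 = Nominal GDP 2000 = 35.38·467 + 54.47·538 + 48.57·660 + 38.54·22 = 78731.40.
Real GDP 2008 (at 2000 prices) = 35.38·438 + 54.47·342 + 48.57·753 + 38.54·32 = 71931.67.
Real growth = 71931.67/78731.40 − 1 = -0.0864.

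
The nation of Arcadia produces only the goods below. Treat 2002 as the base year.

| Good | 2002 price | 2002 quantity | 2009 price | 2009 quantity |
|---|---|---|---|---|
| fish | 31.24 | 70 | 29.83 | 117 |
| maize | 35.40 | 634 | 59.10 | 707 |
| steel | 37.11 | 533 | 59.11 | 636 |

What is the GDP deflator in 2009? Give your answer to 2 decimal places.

158.49

Nominal GDP 2009 = 29.83·117 + 59.10·707 + 59.11·636 = 82867.77.
Real GDP 2009 (at 2002 prices) = 31.24·117 + 35.40·707 + 37.11·636 = 52284.84.
Deflator = Nominal/Real × 100 = 82867.77/52284.84 × 100 = 158.493.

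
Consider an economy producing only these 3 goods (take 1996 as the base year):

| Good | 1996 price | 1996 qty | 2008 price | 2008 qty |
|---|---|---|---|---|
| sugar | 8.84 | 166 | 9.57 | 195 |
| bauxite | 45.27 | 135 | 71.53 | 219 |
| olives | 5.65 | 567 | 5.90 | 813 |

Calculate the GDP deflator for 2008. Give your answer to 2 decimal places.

Nominal GDP 2008 = 9.57·195 + 71.53·219 + 5.90·813 = 22327.92.
Real GDP 2008 (at 1996 prices) = 8.84·195 + 45.27·219 + 5.65·813 = 16231.38.
Deflator = Nominal/Real × 100 = 22327.92/16231.38 × 100 = 137.560.

137.56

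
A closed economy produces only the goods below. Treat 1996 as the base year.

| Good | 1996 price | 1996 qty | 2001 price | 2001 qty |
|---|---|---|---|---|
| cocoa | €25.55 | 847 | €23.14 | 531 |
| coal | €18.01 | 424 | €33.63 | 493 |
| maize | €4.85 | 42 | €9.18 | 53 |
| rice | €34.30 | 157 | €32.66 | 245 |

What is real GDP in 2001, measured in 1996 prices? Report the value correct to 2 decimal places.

Real GDP 2001 = Σ (p_1996 × q_2001) = 25.55·531 + 18.01·493 + 4.85·53 + 34.30·245 = 31106.53.

€31106.53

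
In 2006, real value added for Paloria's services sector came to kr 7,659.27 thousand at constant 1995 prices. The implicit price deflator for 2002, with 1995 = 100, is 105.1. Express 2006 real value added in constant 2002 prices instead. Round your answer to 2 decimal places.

Real value added in 2002 prices = Real value added in 1995 prices × (P_2002/P_1995) = 7659.27 × 1.051 = 8049.89.

kr 8,049.89 thousand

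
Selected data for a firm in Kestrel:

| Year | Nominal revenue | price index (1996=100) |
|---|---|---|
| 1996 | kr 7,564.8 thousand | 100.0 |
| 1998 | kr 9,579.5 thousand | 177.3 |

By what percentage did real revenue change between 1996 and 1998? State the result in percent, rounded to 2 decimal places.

Real revenue 1996 = 7564.8 / 1.000 = 7564.80.
Real revenue 1998 = 9579.5 / 1.773 = 5402.99.
Real growth = 5402.99 / 7564.80 − 1 = -0.2858.

-28.58%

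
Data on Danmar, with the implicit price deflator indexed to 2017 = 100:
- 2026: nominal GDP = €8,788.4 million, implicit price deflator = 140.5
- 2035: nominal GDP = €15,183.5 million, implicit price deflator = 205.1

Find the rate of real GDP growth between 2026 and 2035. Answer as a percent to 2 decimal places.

Real GDP 2026 = 8788.4 / 1.405 = 6255.09.
Real GDP 2035 = 15183.5 / 2.051 = 7402.97.
Real growth = 7402.97 / 6255.09 − 1 = 0.1835.

18.35%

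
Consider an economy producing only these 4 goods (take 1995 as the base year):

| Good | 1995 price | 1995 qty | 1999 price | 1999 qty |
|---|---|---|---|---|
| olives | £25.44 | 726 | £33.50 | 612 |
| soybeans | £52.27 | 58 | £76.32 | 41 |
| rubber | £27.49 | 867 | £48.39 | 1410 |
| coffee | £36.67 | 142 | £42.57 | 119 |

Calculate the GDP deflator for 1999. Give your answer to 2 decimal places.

159.32

Nominal GDP 1999 = 33.50·612 + 76.32·41 + 48.39·1410 + 42.57·119 = 96926.85.
Real GDP 1999 (at 1995 prices) = 25.44·612 + 52.27·41 + 27.49·1410 + 36.67·119 = 60836.98.
Deflator = Nominal/Real × 100 = 96926.85/60836.98 × 100 = 159.322.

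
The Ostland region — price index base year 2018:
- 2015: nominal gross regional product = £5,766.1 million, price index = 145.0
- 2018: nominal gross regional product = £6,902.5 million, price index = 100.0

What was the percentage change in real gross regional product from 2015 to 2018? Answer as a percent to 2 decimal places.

Deflate each year: 2015 → 5766.1/1.450 = 3976.62; 2018 → 6902.5/1.000 = 6902.50.
So real gross regional product changed by 6902.50/3976.62 − 1 = 0.7358, i.e. 73.58%.

73.58%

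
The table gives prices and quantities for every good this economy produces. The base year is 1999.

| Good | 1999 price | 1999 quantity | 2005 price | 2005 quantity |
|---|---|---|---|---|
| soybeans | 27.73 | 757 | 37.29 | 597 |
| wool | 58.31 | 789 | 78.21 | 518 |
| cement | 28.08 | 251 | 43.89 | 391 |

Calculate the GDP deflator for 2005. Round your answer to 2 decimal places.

138.44

Nominal GDP 2005 = 37.29·597 + 78.21·518 + 43.89·391 = 79935.90.
Real GDP 2005 (at 1999 prices) = 27.73·597 + 58.31·518 + 28.08·391 = 57738.67.
Deflator = Nominal/Real × 100 = 79935.90/57738.67 × 100 = 138.444.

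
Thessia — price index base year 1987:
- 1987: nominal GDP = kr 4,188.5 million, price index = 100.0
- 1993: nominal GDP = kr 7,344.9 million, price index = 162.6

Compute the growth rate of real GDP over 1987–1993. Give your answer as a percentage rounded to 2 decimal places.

Real GDP 1987 = 4188.5 / 1.000 = 4188.50.
Real GDP 1993 = 7344.9 / 1.626 = 4517.16.
Real growth = 4517.16 / 4188.50 − 1 = 0.0785.

7.85%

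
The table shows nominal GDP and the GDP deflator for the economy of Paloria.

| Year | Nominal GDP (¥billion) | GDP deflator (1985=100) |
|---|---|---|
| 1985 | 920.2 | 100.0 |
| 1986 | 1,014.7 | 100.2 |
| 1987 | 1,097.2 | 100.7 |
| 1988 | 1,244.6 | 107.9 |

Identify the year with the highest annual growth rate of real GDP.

1986

1986: real = 1014.7/1.002 = 1012.67; growth vs 1985 (920.20) = 10.05%.
1987: real = 1097.2/1.007 = 1089.57; growth vs 1986 (1012.67) = 7.59%.
1988: real = 1244.6/1.079 = 1153.48; growth vs 1987 (1089.57) = 5.87%.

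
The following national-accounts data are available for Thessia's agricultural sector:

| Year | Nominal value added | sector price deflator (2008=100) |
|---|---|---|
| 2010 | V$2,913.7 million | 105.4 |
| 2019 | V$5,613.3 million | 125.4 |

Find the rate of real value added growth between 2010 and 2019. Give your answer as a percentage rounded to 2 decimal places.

61.93%

Real value added 2010 = 2913.7 / 1.054 = 2764.42.
Real value added 2019 = 5613.3 / 1.254 = 4476.32.
Real growth = 4476.32 / 2764.42 − 1 = 0.6193.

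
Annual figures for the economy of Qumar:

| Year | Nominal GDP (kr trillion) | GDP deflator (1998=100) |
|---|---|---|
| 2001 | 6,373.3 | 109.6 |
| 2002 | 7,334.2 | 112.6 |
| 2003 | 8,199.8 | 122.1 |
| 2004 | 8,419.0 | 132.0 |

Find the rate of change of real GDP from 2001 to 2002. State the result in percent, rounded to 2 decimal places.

Real GDP 2001 = 6373.3/1.096 = 5815.05.
Real GDP 2002 = 7334.2/1.126 = 6513.50.
Change = 6513.50/5815.05 − 1 = 0.1201.

12.01%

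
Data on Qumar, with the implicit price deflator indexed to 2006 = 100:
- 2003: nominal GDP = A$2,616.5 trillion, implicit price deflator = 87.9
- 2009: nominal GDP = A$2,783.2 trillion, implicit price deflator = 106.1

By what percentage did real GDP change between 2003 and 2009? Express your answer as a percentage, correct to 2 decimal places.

-11.88%

Real GDP 2003 = 2616.5 / 0.879 = 2976.68.
Real GDP 2009 = 2783.2 / 1.061 = 2623.19.
Real growth = 2623.19 / 2976.68 − 1 = -0.1188.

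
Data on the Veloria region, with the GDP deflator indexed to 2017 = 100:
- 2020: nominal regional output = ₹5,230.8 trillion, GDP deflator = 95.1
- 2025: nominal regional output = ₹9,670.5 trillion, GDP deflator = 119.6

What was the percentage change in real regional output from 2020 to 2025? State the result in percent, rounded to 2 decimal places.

47.00%

Real regional output 2020 = 5230.8 / 0.951 = 5500.32.
Real regional output 2025 = 9670.5 / 1.196 = 8085.70.
Real growth = 8085.70 / 5500.32 − 1 = 0.4700.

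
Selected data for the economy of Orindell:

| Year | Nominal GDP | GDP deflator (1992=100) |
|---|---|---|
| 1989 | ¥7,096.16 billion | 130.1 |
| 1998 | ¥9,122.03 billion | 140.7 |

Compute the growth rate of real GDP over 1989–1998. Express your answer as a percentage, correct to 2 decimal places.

Real GDP 1989 = 7096.16 / 1.301 = 5454.39.
Real GDP 1998 = 9122.03 / 1.407 = 6483.32.
Real growth = 6483.32 / 5454.39 − 1 = 0.1886.

18.86%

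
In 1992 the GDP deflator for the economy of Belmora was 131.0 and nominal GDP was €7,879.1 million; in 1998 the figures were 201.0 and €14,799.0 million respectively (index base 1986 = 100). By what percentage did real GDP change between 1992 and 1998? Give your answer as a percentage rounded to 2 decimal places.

22.41%

Real GDP 1992 = 7879.1 / 1.310 = 6014.58.
Real GDP 1998 = 14799.0 / 2.010 = 7362.69.
Real growth = 7362.69 / 6014.58 − 1 = 0.2241.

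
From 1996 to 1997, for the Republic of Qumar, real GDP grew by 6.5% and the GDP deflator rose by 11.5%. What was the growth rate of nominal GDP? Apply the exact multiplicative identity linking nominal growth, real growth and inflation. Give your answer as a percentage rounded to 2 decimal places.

18.75%

(1 + g_nom) = (1 + g_real)(1 + π) = 1.0650 × 1.1150 = 1.18748.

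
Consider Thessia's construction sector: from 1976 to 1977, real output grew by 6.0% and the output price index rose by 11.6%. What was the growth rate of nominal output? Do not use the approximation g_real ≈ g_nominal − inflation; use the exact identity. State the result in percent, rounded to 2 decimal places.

(1 + g_nom) = (1 + g_real)(1 + π) = 1.0600 × 1.1160 = 1.18296.

18.30%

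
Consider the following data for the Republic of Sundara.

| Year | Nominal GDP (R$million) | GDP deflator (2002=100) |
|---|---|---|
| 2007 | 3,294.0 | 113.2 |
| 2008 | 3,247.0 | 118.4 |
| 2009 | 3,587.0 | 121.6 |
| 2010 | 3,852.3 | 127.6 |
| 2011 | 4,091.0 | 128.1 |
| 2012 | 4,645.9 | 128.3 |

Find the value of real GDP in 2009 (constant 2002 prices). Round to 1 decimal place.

Real GDP 2009 = 3587.0 / 1.216 = 2949.84.

R$2,949.8 million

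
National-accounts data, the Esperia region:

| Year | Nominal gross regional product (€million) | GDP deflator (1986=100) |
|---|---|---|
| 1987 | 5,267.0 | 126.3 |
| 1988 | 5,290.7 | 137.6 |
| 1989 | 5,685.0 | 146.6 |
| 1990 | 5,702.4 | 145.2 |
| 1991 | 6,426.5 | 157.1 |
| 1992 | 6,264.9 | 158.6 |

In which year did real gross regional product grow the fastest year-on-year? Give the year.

1991

1988: real = 5290.7/1.376 = 3844.99; growth vs 1987 (4170.23) = -7.80%.
1989: real = 5685.0/1.466 = 3877.90; growth vs 1988 (3844.99) = 0.86%.
1990: real = 5702.4/1.452 = 3927.27; growth vs 1989 (3877.90) = 1.27%.
1991: real = 6426.5/1.571 = 4090.71; growth vs 1990 (3927.27) = 4.16%.
1992: real = 6264.9/1.586 = 3950.13; growth vs 1991 (4090.71) = -3.44%.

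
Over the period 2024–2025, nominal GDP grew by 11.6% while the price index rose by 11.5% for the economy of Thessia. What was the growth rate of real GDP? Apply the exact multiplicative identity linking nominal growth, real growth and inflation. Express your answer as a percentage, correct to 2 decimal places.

0.09%

(1 + g_nom) = (1 + g_real)(1 + π), so g_real = 1.1160 / 1.1150 − 1 = 0.00090.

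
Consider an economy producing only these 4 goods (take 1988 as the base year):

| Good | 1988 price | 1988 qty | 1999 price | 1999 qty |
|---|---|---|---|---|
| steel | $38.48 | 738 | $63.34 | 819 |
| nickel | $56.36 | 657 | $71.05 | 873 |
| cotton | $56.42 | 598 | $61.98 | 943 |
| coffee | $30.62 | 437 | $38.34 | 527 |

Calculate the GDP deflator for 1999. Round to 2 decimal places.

128.32

Nominal GDP 1999 = 63.34·819 + 71.05·873 + 61.98·943 + 38.34·527 = 192554.43.
Real GDP 1999 (at 1988 prices) = 38.48·819 + 56.36·873 + 56.42·943 + 30.62·527 = 150058.20.
Deflator = Nominal/Real × 100 = 192554.43/150058.20 × 100 = 128.320.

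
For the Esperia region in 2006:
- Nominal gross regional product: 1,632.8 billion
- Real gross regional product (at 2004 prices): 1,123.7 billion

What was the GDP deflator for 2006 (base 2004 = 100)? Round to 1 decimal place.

145.3

GDP deflator = (Nominal / Real) × 100 = 1632.8 / 1123.7 × 100 = 145.31.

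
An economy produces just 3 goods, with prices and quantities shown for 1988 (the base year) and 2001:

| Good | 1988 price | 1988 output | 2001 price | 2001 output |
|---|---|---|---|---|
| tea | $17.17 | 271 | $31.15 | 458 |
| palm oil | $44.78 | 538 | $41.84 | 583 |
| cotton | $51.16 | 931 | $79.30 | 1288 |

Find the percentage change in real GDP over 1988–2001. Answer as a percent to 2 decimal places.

Real GDP 1988 = Nominal GDP 1988 = 17.17·271 + 44.78·538 + 51.16·931 = 76374.67.
Real GDP 2001 (at 1988 prices) = 17.17·458 + 44.78·583 + 51.16·1288 = 99864.68.
Real growth = 99864.68/76374.67 − 1 = 0.3076.

30.76%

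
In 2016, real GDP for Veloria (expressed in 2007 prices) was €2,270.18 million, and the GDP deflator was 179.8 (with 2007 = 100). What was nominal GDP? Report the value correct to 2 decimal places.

€4,081.78 million

Nominal GDP = Real × (GDP deflator/100) = 2270.18 × 1.798 = 4081.78.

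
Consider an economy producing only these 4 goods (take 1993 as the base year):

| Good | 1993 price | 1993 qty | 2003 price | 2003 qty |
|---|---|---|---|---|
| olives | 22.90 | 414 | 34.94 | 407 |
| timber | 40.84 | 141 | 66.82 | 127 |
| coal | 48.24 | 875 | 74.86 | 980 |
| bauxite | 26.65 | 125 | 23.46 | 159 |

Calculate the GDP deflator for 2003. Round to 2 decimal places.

151.17

Nominal GDP 2003 = 34.94·407 + 66.82·127 + 74.86·980 + 23.46·159 = 99799.66.
Real GDP 2003 (at 1993 prices) = 22.90·407 + 40.84·127 + 48.24·980 + 26.65·159 = 66019.53.
Deflator = Nominal/Real × 100 = 99799.66/66019.53 × 100 = 151.167.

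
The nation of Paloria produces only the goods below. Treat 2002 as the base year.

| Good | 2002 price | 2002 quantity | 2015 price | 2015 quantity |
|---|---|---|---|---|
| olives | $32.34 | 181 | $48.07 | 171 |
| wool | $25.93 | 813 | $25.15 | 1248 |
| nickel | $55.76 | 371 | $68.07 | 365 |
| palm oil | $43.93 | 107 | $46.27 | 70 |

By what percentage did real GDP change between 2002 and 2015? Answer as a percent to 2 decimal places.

Real GDP 2002 = Nominal GDP 2002 = 32.34·181 + 25.93·813 + 55.76·371 + 43.93·107 = 52322.10.
Real GDP 2015 (at 2002 prices) = 32.34·171 + 25.93·1248 + 55.76·365 + 43.93·70 = 61318.28.
Real growth = 61318.28/52322.10 − 1 = 0.1719.

17.19%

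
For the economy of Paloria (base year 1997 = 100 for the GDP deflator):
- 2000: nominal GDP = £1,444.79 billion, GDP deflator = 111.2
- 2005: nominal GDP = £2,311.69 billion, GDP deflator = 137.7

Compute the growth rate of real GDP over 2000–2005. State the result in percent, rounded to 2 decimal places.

29.21%

Real GDP 2000 = 1444.79 / 1.112 = 1299.27.
Real GDP 2005 = 2311.69 / 1.377 = 1678.79.
Real growth = 1678.79 / 1299.27 − 1 = 0.2921.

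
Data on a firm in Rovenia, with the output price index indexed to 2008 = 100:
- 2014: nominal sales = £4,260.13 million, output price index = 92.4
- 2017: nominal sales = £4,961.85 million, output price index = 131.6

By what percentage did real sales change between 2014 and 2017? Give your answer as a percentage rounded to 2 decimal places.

Deflate each year: 2014 → 4260.13/0.924 = 4610.53; 2017 → 4961.85/1.316 = 3770.40.
So real sales changed by 3770.40/4610.53 − 1 = -0.1822, i.e. -18.22%.

-18.22%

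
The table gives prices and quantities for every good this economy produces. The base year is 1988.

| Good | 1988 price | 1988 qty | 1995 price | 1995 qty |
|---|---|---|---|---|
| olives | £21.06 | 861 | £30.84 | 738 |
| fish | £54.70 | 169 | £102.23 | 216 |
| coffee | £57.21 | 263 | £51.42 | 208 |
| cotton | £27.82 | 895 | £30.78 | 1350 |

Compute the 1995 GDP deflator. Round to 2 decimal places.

126.40

Nominal GDP 1995 = 30.84·738 + 102.23·216 + 51.42·208 + 30.78·1350 = 97089.96.
Real GDP 1995 (at 1988 prices) = 21.06·738 + 54.70·216 + 57.21·208 + 27.82·1350 = 76814.16.
Deflator = Nominal/Real × 100 = 97089.96/76814.16 × 100 = 126.396.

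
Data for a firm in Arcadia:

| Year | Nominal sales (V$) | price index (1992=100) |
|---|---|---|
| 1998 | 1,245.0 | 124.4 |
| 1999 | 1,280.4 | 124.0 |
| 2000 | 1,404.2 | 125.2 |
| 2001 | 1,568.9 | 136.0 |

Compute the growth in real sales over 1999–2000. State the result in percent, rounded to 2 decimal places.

Real sales 1999 = 1280.4/1.240 = 1032.58.
Real sales 2000 = 1404.2/1.252 = 1121.57.
Change = 1121.57/1032.58 − 1 = 0.0862.

8.62%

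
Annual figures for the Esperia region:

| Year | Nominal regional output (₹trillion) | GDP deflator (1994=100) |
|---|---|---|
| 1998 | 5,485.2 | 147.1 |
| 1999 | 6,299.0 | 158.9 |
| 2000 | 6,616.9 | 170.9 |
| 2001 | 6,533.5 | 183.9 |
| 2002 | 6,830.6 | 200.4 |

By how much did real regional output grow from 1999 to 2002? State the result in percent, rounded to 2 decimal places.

-14.02%

Real regional output 1999 = 6299.0/1.589 = 3964.13.
Real regional output 2002 = 6830.6/2.004 = 3408.48.
Change = 3408.48/3964.13 − 1 = -0.1402.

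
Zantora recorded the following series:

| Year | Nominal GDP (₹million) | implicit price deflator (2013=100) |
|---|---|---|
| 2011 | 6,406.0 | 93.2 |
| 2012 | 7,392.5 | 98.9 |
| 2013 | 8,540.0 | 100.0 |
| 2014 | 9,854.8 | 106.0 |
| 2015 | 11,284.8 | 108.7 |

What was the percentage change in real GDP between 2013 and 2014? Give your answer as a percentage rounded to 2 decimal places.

Real GDP 2013 = 8540.0/1.000 = 8540.00.
Real GDP 2014 = 9854.8/1.060 = 9296.98.
Change = 9296.98/8540.00 − 1 = 0.0886.

8.86%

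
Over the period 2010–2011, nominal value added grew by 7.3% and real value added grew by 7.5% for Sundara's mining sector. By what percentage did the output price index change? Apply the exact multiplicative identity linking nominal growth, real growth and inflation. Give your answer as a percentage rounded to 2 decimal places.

(1 + g_nom) = (1 + g_real)(1 + π), so π = 1.0730 / 1.0750 − 1 = -0.00186.

-0.19%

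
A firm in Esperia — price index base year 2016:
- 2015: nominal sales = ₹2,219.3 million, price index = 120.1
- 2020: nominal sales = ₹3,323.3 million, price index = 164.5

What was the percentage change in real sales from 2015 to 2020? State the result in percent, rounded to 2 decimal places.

Real sales 2015 = 2219.3 / 1.201 = 1847.88.
Real sales 2020 = 3323.3 / 1.645 = 2020.24.
Real growth = 2020.24 / 1847.88 − 1 = 0.0933.

9.33%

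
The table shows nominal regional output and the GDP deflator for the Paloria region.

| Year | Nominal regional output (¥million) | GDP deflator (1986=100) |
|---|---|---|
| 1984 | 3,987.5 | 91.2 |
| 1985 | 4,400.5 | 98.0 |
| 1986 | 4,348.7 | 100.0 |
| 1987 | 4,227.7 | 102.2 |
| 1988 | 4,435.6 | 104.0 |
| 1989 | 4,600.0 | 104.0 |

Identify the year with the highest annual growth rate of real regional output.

1989

1985: real = 4400.5/0.980 = 4490.31; growth vs 1984 (4372.26) = 2.70%.
1986: real = 4348.7/1.000 = 4348.70; growth vs 1985 (4490.31) = -3.15%.
1987: real = 4227.7/1.022 = 4136.69; growth vs 1986 (4348.70) = -4.88%.
1988: real = 4435.6/1.040 = 4265.00; growth vs 1987 (4136.69) = 3.10%.
1989: real = 4600.0/1.040 = 4423.08; growth vs 1988 (4265.00) = 3.71%.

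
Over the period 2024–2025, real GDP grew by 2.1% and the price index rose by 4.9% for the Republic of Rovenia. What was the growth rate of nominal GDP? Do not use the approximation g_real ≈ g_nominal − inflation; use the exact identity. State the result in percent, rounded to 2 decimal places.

(1 + g_nom) = (1 + g_real)(1 + π) = 1.0210 × 1.0490 = 1.07103.

7.10%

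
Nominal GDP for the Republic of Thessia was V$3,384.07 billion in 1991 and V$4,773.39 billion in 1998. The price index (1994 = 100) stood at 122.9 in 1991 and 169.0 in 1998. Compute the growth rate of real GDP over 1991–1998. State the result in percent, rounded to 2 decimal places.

2.58%

Deflate each year: 1991 → 3384.07/1.229 = 2753.52; 1998 → 4773.39/1.690 = 2824.49.
So real GDP changed by 2824.49/2753.52 − 1 = 0.0258, i.e. 2.58%.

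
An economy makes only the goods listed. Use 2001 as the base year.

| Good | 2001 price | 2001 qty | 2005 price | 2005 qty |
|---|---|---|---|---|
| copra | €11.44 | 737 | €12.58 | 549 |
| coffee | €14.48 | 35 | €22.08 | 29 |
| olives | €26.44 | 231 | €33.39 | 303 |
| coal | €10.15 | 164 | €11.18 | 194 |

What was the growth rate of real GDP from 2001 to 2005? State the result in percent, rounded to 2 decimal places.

-0.18%

Real GDP 2001 = Nominal GDP 2001 = 11.44·737 + 14.48·35 + 26.44·231 + 10.15·164 = 16710.32.
Real GDP 2005 (at 2001 prices) = 11.44·549 + 14.48·29 + 26.44·303 + 10.15·194 = 16680.90.
Real growth = 16680.90/16710.32 − 1 = -0.0018.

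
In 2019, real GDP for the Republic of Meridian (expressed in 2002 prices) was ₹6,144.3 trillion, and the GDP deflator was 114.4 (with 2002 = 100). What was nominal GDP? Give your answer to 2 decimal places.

Nominal GDP = Real × (GDP deflator/100) = 6144.3 × 1.144 = 7029.08.

₹7,029.08 trillion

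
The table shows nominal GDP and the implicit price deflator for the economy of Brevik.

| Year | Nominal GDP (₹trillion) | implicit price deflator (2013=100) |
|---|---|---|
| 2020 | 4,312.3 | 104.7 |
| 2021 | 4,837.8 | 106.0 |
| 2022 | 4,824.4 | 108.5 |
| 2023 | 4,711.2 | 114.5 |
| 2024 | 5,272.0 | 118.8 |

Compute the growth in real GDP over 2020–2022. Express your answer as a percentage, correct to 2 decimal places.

7.96%

Real GDP 2020 = 4312.3/1.047 = 4118.72.
Real GDP 2022 = 4824.4/1.085 = 4446.45.
Change = 4446.45/4118.72 − 1 = 0.0796.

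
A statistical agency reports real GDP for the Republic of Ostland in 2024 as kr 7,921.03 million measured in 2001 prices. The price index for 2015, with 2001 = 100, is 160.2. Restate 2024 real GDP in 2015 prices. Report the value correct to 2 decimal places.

Real GDP in 2015 prices = Real GDP in 2001 prices × (P_2015/P_2001) = 7921.03 × 1.602 = 12689.49.

kr 12,689.49 million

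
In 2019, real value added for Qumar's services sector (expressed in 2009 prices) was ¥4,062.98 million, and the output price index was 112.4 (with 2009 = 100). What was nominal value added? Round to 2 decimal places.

¥4,566.79 million

Nominal value added = Real × (output price index/100) = 4062.98 × 1.124 = 4566.79.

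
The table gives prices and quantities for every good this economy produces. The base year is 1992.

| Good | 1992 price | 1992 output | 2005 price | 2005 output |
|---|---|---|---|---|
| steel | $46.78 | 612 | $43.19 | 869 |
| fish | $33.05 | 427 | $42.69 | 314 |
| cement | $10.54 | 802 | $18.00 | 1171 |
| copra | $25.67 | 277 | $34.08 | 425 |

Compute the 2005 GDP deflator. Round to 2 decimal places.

Nominal GDP 2005 = 43.19·869 + 42.69·314 + 18.00·1171 + 34.08·425 = 86498.77.
Real GDP 2005 (at 1992 prices) = 46.78·869 + 33.05·314 + 10.54·1171 + 25.67·425 = 74281.61.
Deflator = Nominal/Real × 100 = 86498.77/74281.61 × 100 = 116.447.

116.45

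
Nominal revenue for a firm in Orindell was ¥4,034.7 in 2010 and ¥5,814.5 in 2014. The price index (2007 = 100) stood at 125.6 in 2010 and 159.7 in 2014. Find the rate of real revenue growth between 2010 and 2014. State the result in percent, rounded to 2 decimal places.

Deflate each year: 2010 → 4034.7/1.256 = 3212.34; 2014 → 5814.5/1.597 = 3640.89.
So real revenue changed by 3640.89/3212.34 − 1 = 0.1334, i.e. 13.34%.

13.34%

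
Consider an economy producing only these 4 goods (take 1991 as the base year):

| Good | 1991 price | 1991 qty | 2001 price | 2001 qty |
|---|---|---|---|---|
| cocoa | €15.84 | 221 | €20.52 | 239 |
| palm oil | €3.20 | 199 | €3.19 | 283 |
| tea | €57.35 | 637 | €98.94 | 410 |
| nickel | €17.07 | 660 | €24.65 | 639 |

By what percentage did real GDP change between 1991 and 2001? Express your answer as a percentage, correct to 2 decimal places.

-24.69%

Real GDP 1991 = Nominal GDP 1991 = 15.84·221 + 3.20·199 + 57.35·637 + 17.07·660 = 51935.59.
Real GDP 2001 (at 1991 prices) = 15.84·239 + 3.20·283 + 57.35·410 + 17.07·639 = 39112.59.
Real growth = 39112.59/51935.59 − 1 = -0.2469.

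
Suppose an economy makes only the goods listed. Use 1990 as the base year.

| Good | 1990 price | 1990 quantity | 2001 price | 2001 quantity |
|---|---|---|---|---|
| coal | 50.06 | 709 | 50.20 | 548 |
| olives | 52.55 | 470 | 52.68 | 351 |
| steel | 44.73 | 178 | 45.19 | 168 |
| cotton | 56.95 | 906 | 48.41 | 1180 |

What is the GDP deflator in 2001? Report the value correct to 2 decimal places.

Nominal GDP 2001 = 50.20·548 + 52.68·351 + 45.19·168 + 48.41·1180 = 110716.00.
Real GDP 2001 (at 1990 prices) = 50.06·548 + 52.55·351 + 44.73·168 + 56.95·1180 = 120593.57.
Deflator = Nominal/Real × 100 = 110716.00/120593.57 × 100 = 91.809.

91.81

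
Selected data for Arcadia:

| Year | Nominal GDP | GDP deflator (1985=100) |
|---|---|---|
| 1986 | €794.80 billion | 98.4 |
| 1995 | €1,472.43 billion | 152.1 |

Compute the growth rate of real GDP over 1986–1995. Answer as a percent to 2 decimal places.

19.85%

Real GDP 1986 = 794.80 / 0.984 = 807.72.
Real GDP 1995 = 1472.43 / 1.521 = 968.07.
Real growth = 968.07 / 807.72 − 1 = 0.1985.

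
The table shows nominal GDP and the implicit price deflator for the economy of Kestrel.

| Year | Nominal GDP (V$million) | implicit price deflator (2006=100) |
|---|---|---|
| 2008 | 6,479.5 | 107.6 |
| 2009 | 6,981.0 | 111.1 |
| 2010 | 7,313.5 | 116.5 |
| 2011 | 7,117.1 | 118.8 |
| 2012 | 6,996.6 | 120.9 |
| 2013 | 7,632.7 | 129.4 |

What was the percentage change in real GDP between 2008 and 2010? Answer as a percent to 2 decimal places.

4.25%

Real GDP 2008 = 6479.5/1.076 = 6021.84.
Real GDP 2010 = 7313.5/1.165 = 6277.68.
Change = 6277.68/6021.84 − 1 = 0.0425.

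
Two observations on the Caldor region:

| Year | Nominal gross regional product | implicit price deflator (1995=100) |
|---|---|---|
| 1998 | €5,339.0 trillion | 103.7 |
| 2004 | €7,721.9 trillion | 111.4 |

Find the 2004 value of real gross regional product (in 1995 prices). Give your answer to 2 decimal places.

€6,931.69 trillion

Real gross regional product = Nominal / (implicit price deflator/100) = 7721.9 / 1.114 = 6931.69.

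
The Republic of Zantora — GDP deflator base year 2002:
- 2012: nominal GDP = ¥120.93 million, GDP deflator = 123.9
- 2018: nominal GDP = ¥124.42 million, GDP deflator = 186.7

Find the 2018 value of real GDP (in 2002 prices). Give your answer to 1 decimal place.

¥66.6 million

Real GDP = Nominal / (GDP deflator/100) = 124.42 / 1.867 = 66.64.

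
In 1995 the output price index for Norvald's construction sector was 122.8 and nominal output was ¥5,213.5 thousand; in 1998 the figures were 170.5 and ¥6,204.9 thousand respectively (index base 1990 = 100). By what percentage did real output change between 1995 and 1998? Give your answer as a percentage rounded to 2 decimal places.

-14.28%

Deflate each year: 1995 → 5213.5/1.228 = 4245.52; 1998 → 6204.9/1.705 = 3639.24.
So real output changed by 3639.24/4245.52 − 1 = -0.1428, i.e. -14.28%.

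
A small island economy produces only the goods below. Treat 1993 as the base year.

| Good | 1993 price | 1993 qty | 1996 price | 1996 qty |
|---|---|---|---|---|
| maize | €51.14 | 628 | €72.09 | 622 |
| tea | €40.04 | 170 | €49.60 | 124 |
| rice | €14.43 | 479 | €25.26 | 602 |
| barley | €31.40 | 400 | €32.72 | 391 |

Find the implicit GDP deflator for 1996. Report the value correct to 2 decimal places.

136.81

Nominal GDP 1996 = 72.09·622 + 49.60·124 + 25.26·602 + 32.72·391 = 78990.42.
Real GDP 1996 (at 1993 prices) = 51.14·622 + 40.04·124 + 14.43·602 + 31.40·391 = 57738.30.
Deflator = Nominal/Real × 100 = 78990.42/57738.30 × 100 = 136.808.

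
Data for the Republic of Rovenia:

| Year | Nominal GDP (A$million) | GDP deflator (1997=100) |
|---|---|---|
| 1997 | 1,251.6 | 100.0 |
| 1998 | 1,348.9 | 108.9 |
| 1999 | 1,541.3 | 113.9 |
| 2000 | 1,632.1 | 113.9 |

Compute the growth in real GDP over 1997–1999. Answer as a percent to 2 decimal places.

Real GDP 1997 = 1251.6/1.000 = 1251.60.
Real GDP 1999 = 1541.3/1.139 = 1353.20.
Change = 1353.20/1251.60 − 1 = 0.0812.

8.12%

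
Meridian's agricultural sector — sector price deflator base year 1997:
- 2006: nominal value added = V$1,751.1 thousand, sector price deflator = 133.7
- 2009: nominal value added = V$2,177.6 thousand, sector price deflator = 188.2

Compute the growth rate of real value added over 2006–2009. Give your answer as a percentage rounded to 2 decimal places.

Real value added 2006 = 1751.1 / 1.337 = 1309.72.
Real value added 2009 = 2177.6 / 1.882 = 1157.07.
Real growth = 1157.07 / 1309.72 − 1 = -0.1166.

-11.66%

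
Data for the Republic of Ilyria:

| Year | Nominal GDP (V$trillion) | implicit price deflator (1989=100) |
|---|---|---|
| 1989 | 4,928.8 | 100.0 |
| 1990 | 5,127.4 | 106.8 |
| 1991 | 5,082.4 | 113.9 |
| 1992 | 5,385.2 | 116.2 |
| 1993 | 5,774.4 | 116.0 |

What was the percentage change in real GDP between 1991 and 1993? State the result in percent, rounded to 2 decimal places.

Real GDP 1991 = 5082.4/1.139 = 4462.16.
Real GDP 1993 = 5774.4/1.160 = 4977.93.
Change = 4977.93/4462.16 − 1 = 0.1156.

11.56%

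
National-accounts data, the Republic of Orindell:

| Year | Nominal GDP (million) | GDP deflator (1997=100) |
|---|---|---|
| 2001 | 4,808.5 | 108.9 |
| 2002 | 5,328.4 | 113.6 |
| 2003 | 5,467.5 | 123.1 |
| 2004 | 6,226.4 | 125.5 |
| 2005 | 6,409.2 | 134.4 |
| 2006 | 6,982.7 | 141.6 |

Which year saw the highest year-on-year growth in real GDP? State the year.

2004

2002: real = 5328.4/1.136 = 4690.49; growth vs 2001 (4415.52) = 6.23%.
2003: real = 5467.5/1.231 = 4441.51; growth vs 2002 (4690.49) = -5.31%.
2004: real = 6226.4/1.255 = 4961.27; growth vs 2003 (4441.51) = 11.70%.
2005: real = 6409.2/1.344 = 4768.75; growth vs 2004 (4961.27) = -3.88%.
2006: real = 6982.7/1.416 = 4931.29; growth vs 2005 (4768.75) = 3.41%.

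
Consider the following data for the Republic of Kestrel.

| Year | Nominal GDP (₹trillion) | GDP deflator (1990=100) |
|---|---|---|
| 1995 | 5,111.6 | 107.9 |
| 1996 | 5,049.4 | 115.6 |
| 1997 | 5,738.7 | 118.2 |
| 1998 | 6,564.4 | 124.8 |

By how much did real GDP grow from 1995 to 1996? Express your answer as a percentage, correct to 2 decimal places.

Real GDP 1995 = 5111.6/1.079 = 4737.35.
Real GDP 1996 = 5049.4/1.156 = 4367.99.
Change = 4367.99/4737.35 − 1 = -0.0780.

-7.80%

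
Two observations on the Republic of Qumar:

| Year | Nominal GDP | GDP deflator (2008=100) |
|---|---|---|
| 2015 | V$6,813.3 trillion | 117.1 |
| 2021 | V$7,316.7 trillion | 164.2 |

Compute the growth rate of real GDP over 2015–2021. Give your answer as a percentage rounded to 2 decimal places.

-23.42%

Deflate each year: 2015 → 6813.3/1.171 = 5818.36; 2021 → 7316.7/1.642 = 4455.97.
So real GDP changed by 4455.97/5818.36 − 1 = -0.2342, i.e. -23.42%.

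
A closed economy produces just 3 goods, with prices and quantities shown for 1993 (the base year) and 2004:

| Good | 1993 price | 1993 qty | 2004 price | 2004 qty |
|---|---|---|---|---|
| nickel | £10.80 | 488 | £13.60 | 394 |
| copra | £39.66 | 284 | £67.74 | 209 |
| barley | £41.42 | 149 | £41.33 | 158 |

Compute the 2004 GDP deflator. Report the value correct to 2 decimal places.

136.45

Nominal GDP 2004 = 13.60·394 + 67.74·209 + 41.33·158 = 26046.20.
Real GDP 2004 (at 1993 prices) = 10.80·394 + 39.66·209 + 41.42·158 = 19088.50.
Deflator = Nominal/Real × 100 = 26046.20/19088.50 × 100 = 136.450.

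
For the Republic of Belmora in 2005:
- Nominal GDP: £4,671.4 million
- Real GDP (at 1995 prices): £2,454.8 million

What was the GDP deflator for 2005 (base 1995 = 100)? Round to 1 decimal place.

GDP deflator = (Nominal / Real) × 100 = 4671.4 / 2454.8 × 100 = 190.30.

190.3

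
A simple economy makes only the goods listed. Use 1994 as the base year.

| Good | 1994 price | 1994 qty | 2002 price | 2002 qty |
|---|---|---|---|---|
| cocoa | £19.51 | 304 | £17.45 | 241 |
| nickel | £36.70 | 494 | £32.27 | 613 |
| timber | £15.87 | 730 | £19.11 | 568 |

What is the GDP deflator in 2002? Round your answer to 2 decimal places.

Nominal GDP 2002 = 17.45·241 + 32.27·613 + 19.11·568 = 34841.44.
Real GDP 2002 (at 1994 prices) = 19.51·241 + 36.70·613 + 15.87·568 = 36213.17.
Deflator = Nominal/Real × 100 = 34841.44/36213.17 × 100 = 96.212.

96.21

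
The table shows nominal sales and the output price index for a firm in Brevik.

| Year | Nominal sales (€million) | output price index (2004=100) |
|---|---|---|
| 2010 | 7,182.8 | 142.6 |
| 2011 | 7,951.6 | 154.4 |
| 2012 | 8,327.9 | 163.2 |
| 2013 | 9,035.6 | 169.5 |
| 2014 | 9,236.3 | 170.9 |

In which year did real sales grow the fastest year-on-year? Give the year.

2013

2011: real = 7951.6/1.544 = 5150.00; growth vs 2010 (5037.03) = 2.24%.
2012: real = 8327.9/1.632 = 5102.88; growth vs 2011 (5150.00) = -0.91%.
2013: real = 9035.6/1.695 = 5330.74; growth vs 2012 (5102.88) = 4.47%.
2014: real = 9236.3/1.709 = 5404.51; growth vs 2013 (5330.74) = 1.38%.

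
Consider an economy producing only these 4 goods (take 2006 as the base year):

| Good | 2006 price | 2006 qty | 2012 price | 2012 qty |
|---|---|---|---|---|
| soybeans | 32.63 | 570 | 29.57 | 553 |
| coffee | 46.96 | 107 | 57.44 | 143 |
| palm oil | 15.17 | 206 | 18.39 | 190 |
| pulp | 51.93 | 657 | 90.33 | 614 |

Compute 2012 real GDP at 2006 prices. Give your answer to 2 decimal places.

59526.99

Real GDP 2012 = Σ (p_2006 × q_2012) = 32.63·553 + 46.96·143 + 15.17·190 + 51.93·614 = 59526.99.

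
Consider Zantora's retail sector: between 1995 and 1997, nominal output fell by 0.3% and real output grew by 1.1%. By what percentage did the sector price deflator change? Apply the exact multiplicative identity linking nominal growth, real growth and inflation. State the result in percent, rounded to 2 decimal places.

-1.38%

(1 + g_nom) = (1 + g_real)(1 + π), so π = 0.9970 / 1.0110 − 1 = -0.01385.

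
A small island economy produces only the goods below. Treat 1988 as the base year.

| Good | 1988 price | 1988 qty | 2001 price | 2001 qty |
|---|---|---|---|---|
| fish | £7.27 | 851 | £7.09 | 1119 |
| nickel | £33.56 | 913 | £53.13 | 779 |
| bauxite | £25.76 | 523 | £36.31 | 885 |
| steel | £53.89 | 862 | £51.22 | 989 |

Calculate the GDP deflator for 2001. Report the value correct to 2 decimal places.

Nominal GDP 2001 = 7.09·1119 + 53.13·779 + 36.31·885 + 51.22·989 = 132112.91.
Real GDP 2001 (at 1988 prices) = 7.27·1119 + 33.56·779 + 25.76·885 + 53.89·989 = 110373.18.
Deflator = Nominal/Real × 100 = 132112.91/110373.18 × 100 = 119.697.

119.70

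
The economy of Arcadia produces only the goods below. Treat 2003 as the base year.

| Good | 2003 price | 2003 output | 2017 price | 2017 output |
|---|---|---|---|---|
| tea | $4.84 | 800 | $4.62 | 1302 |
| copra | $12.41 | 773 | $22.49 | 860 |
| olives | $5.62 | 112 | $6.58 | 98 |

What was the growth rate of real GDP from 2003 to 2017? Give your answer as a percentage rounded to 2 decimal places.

24.34%

Real GDP 2003 = Nominal GDP 2003 = 4.84·800 + 12.41·773 + 5.62·112 = 14094.37.
Real GDP 2017 (at 2003 prices) = 4.84·1302 + 12.41·860 + 5.62·98 = 17525.04.
Real growth = 17525.04/14094.37 − 1 = 0.2434.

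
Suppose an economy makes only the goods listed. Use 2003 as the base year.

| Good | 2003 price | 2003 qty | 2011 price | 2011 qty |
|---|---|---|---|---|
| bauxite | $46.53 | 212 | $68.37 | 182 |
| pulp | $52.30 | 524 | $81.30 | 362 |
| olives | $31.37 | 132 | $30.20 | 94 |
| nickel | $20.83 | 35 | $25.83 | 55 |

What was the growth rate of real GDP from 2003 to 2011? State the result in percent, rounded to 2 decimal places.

-25.26%

Real GDP 2003 = Nominal GDP 2003 = 46.53·212 + 52.30·524 + 31.37·132 + 20.83·35 = 42139.45.
Real GDP 2011 (at 2003 prices) = 46.53·182 + 52.30·362 + 31.37·94 + 20.83·55 = 31495.49.
Real growth = 31495.49/42139.45 − 1 = -0.2526.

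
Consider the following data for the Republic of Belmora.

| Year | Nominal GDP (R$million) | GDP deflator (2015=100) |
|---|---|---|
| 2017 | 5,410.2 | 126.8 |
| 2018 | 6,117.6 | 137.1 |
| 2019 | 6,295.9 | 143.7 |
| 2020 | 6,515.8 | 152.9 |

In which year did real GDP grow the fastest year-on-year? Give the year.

2018

2018: real = 6117.6/1.371 = 4462.14; growth vs 2017 (4266.72) = 4.58%.
2019: real = 6295.9/1.437 = 4381.28; growth vs 2018 (4462.14) = -1.81%.
2020: real = 6515.8/1.529 = 4261.48; growth vs 2019 (4381.28) = -2.73%.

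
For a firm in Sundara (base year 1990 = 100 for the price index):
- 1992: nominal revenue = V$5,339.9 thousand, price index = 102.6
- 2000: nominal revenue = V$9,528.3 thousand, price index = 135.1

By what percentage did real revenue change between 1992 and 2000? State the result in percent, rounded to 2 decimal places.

Real revenue 1992 = 5339.9 / 1.026 = 5204.58.
Real revenue 2000 = 9528.3 / 1.351 = 7052.78.
Real growth = 7052.78 / 5204.58 − 1 = 0.3551.

35.51%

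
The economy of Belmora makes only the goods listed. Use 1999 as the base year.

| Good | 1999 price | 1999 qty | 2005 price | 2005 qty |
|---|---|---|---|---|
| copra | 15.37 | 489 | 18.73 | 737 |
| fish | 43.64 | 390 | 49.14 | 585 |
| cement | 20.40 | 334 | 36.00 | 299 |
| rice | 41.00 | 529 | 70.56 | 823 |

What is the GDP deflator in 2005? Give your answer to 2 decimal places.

145.22

Nominal GDP 2005 = 18.73·737 + 49.14·585 + 36.00·299 + 70.56·823 = 111385.79.
Real GDP 2005 (at 1999 prices) = 15.37·737 + 43.64·585 + 20.40·299 + 41.00·823 = 76699.69.
Deflator = Nominal/Real × 100 = 111385.79/76699.69 × 100 = 145.223.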